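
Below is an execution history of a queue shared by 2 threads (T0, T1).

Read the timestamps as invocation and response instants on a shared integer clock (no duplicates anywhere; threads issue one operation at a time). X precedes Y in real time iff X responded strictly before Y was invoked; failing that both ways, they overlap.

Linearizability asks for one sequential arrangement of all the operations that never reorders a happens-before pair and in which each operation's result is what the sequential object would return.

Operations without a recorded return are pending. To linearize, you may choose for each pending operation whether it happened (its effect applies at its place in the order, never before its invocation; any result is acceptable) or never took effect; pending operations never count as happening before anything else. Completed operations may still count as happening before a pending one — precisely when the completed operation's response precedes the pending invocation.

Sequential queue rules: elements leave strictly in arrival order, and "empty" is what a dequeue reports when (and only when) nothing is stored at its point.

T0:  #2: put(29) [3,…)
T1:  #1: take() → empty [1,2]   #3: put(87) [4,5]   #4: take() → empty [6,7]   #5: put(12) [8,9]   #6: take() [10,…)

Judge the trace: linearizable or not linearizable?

prefix check: 1..6 passes, 1..7 fails once #4's time-7 response joins
the sole real-time-consistent order of 3 completed operations fails the queue replay
including or dropping the 1 pending operation (#2) in any combination fails
one such order, #1, #3, #4 (pending dropped), breaks at step 3 where #4 take() → empty is illegal

not linearizable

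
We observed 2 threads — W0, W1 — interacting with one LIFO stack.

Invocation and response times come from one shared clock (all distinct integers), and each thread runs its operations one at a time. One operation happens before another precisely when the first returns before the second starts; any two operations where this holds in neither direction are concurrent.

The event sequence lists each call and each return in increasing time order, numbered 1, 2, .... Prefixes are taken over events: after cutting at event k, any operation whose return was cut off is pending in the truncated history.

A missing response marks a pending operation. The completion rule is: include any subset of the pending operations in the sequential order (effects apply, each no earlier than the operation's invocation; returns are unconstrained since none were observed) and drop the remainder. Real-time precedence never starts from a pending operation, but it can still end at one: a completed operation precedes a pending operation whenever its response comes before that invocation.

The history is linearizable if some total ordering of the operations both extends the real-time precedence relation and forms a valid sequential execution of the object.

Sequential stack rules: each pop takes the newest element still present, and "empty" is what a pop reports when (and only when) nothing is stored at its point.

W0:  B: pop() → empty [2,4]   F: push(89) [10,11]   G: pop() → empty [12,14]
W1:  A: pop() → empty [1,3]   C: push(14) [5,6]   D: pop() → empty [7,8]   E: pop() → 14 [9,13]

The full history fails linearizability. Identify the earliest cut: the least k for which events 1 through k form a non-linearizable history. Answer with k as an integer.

8

a valid linearization of events 1..7 exists, for instance A, B, C:
1. A pop() → empty, leaving stack <>
2. B pop() → empty, leaving stack <>
3. C push(14), leaving stack <14>
event 8 — D's response, time 8 — after it, nothing linearizes
sample order A, B, C, D stalls at step 4 — D pop() → empty has no legal effect
sample order B, A, C, D stalls at step 4 — D pop() → empty has no legal effect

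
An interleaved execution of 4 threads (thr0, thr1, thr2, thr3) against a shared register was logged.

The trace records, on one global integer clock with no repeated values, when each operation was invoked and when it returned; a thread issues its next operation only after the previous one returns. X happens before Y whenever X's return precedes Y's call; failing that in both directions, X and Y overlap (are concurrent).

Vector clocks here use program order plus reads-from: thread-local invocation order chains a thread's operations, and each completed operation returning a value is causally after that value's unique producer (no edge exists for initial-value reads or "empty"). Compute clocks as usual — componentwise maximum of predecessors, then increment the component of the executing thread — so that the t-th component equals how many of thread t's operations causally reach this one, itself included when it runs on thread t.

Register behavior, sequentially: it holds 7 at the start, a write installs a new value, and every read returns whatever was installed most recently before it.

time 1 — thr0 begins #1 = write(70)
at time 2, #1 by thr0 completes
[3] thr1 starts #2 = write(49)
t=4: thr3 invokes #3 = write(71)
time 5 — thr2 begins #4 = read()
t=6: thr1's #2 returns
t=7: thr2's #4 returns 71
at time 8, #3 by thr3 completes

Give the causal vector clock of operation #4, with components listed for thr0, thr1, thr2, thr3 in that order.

invoked at 4, #3 has no predecessors; its own thr3 bump gives (0, 0, 0, 1)
invoked at 3, #2 has no predecessors; its own thr1 bump gives (0, 1, 0, 0)
invoked at 1, #1 has no predecessors; its own thr0 bump gives (1, 0, 0, 0)
VC(#4, invoked at 5): max of VC(#3)=(0, 0, 0, 1), then +1 on thread thr2 → (0, 0, 1, 1)
target: VC(#4) = (0, 0, 1, 1)

(0, 0, 1, 1)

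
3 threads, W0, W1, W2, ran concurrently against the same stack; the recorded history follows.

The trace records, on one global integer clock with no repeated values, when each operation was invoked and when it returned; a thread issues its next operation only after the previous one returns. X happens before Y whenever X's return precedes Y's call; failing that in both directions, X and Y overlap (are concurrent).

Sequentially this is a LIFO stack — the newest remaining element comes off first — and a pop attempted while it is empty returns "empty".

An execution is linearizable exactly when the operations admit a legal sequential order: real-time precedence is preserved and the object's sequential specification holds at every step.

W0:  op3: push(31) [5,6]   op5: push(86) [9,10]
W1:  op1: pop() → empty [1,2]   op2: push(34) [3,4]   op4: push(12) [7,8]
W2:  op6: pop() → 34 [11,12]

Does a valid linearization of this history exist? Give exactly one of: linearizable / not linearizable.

not linearizable

the violation lands at event 12, op6's response at time 12: events 1..11 linearize, events 1..12 do not
a single order respects real time; the 6 completed stack operations fail replay along it
for example op1, op2, op3, op4, op5, op6 fails at step 6: op6 pop() → 34 is not legal there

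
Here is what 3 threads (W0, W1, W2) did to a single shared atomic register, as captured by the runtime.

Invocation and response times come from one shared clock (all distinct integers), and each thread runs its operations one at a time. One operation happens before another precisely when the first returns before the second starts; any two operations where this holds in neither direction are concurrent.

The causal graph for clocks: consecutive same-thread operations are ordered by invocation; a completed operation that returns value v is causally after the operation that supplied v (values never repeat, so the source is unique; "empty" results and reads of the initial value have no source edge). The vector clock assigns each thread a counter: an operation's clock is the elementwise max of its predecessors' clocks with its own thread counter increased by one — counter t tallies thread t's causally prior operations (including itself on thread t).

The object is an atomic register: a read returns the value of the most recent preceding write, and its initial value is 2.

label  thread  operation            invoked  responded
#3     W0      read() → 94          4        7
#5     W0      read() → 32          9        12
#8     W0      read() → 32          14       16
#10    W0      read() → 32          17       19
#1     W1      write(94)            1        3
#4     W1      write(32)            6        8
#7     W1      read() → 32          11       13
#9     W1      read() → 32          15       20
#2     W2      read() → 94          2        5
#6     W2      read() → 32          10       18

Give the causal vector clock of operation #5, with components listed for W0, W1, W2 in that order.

root op #1, invoked 1: fresh clock plus W1's own tick → (0, 1, 0)
merge at #2 (invoked 2): VC(#1)=(0, 1, 0), own-thread bump on W2 → (0, 1, 1)
merge at #4 (invoked 6): VC(#1)=(0, 1, 0), own-thread bump on W1 → (0, 2, 0)
merge at #3 (invoked 4): VC(#1)=(0, 1, 0), own-thread bump on W0 → (1, 1, 0)
merge at #7 (invoked 11): VC(#4)=(0, 2, 0), own-thread bump on W1 → (0, 3, 0)
merge at #6 (invoked 10): VC(#2)=(0, 1, 1), VC(#4)=(0, 2, 0), own-thread bump on W2 → (0, 2, 2)
merge at #9 (invoked 15): VC(#4)=(0, 2, 0), VC(#7)=(0, 3, 0), own-thread bump on W1 → (0, 4, 0)
merge at #5 (invoked 9): VC(#3)=(1, 1, 0), VC(#4)=(0, 2, 0), own-thread bump on W0 → (2, 2, 0)
merge at #8 (invoked 14): VC(#4)=(0, 2, 0), VC(#5)=(2, 2, 0), own-thread bump on W0 → (3, 2, 0)
merge at #10 (invoked 17): VC(#4)=(0, 2, 0), VC(#8)=(3, 2, 0), own-thread bump on W0 → (4, 2, 0)
target: VC(#5) = (2, 2, 0)

(2, 2, 0)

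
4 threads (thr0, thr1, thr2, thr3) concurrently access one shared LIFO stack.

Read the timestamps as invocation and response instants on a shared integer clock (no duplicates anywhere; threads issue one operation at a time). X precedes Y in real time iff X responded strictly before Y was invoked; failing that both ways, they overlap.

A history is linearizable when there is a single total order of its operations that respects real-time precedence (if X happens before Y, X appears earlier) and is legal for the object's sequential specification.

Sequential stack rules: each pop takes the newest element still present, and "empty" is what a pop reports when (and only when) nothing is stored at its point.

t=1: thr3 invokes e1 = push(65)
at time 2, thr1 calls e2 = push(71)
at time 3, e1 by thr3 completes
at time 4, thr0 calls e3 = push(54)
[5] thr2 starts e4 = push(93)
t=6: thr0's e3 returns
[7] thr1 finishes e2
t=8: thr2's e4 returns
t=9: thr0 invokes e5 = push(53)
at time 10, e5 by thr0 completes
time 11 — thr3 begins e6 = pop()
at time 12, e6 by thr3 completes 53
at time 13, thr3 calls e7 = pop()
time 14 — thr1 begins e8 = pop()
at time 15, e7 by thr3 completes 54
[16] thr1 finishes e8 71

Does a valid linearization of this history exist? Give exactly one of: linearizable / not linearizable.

a witness: e1, e4, e2, e3, e5, e6, e7, e8
after step 1 (e1 push(65)): stack <65>
after step 2 (e4 push(93)): stack <65,93>
after step 3 (e2 push(71)): stack <65,93,71>
after step 4 (e3 push(54)): stack <65,93,71,54>
after step 5 (e5 push(53)): stack <65,93,71,54,53>
after step 6 (e6 pop() → 53): stack <65,93,71,54>
after step 7 (e7 pop() → 54): stack <65,93,71>
after step 8 (e8 pop() → 71): stack <65,93>

linearizable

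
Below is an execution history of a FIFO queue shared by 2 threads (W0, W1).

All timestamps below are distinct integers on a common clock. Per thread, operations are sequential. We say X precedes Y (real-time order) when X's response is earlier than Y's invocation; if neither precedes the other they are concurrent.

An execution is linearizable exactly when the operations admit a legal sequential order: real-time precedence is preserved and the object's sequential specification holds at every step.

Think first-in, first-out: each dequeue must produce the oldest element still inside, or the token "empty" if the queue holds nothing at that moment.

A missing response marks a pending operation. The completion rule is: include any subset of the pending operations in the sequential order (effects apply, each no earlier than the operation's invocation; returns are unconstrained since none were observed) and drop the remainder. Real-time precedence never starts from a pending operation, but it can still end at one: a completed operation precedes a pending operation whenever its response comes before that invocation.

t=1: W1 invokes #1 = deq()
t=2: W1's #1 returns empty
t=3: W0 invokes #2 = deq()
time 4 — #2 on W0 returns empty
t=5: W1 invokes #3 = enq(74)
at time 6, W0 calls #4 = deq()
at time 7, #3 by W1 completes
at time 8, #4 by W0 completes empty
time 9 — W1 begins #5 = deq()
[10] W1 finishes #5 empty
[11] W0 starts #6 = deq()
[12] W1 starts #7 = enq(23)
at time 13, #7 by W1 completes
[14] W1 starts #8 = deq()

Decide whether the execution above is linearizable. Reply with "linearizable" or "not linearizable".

not linearizable

cut after 9 events: linearizable; cut after 10 events (#5 responds, time 10): not linearizable
all 2 real-time-respecting orders fail — 5 completed FIFO queue operations, no legal replay
take #1, #2, #3, #4, #5: step 4 already fails, because #4 deq() → empty cannot occur there
take #1, #2, #4, #3, #5: step 5 already fails, because #5 deq() → empty cannot occur there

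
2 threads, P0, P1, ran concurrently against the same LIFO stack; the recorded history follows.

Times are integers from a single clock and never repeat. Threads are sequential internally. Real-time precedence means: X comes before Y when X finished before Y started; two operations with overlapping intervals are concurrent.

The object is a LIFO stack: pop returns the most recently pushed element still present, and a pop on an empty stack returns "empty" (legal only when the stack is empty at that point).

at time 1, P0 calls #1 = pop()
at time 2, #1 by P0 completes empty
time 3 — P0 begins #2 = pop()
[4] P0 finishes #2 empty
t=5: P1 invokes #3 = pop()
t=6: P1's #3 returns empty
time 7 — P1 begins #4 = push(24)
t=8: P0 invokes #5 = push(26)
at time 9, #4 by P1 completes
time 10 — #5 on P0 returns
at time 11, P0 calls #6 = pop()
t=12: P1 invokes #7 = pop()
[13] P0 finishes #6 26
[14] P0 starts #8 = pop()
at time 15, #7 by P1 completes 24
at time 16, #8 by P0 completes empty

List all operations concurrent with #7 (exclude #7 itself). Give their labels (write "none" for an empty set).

#6, #8

#7 runs from 12 to 15; window-overlapping ops are concurrent
#1 [1,2]: before
#2 [3,4]: before
#3 [5,6]: before
#4 [7,9]: before
#5 [8,10]: before
#6 [11,13]: concurrent
#8 [14,16]: concurrent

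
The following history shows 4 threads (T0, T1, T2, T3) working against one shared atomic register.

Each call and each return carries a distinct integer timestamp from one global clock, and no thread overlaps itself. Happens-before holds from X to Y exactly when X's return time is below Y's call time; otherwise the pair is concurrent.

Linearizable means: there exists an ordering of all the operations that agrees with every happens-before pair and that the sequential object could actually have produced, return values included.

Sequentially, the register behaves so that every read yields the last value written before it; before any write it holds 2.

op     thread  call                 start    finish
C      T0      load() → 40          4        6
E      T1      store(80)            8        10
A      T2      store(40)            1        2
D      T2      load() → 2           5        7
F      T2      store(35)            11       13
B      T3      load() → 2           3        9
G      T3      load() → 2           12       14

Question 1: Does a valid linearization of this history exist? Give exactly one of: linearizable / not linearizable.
already the first 7 events (up to D's response at time 7) admit no linearization; the first 6 still do
3 completed operations, 2 real-time-consistent orders — every atomic register replay fails
no completion choice of the 1 pending operation (B) rescues it — every subset was tried
e.g. A, C, D (pending dropped): illegal at step 3, since D load() → 2 cannot apply there
e.g. A, D, C (pending dropped): illegal at step 2, since D load() → 2 cannot apply there

not linearizable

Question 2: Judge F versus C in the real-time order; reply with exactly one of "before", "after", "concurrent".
F spans [11,13], C spans [4,6]
resp(C)=6 < inv(F)=11

after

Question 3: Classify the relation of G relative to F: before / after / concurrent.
G spans [12,14], F spans [11,13]
the intervals overlap in both directions

concurrent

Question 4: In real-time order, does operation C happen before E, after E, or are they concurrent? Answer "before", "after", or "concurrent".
C spans [4,6], E spans [8,10]
resp(C)=6 < inv(E)=8

before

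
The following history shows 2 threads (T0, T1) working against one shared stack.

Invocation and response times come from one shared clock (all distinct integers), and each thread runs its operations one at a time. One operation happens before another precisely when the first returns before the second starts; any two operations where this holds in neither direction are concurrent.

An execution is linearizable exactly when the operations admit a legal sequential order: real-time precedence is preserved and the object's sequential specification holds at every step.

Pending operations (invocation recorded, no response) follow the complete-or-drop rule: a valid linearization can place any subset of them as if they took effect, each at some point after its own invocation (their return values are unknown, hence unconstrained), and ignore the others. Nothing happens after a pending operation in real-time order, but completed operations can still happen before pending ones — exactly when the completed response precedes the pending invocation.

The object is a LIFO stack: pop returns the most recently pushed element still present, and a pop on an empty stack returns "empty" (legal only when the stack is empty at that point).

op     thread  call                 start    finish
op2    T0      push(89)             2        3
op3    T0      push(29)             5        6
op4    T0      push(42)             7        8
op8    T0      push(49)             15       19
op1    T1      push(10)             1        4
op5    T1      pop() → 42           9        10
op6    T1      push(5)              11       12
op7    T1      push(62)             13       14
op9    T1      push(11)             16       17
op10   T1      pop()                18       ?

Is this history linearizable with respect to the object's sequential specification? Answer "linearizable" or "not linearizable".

linearizable

a witness: op1, op2, op3, op4, op5, op6, op7, op8, op9
1. op1 push(10), leaving stack <10>
2. op2 push(89), leaving stack <10,89>
3. op3 push(29), leaving stack <10,89,29>
4. op4 push(42), leaving stack <10,89,29,42>
5. op5 pop() → 42, leaving stack <10,89,29>
6. op6 push(5), leaving stack <10,89,29,5>
7. op7 push(62), leaving stack <10,89,29,5,62>
8. op8 push(49), leaving stack <10,89,29,5,62,49>
9. op9 push(11), leaving stack <10,89,29,5,62,49,11>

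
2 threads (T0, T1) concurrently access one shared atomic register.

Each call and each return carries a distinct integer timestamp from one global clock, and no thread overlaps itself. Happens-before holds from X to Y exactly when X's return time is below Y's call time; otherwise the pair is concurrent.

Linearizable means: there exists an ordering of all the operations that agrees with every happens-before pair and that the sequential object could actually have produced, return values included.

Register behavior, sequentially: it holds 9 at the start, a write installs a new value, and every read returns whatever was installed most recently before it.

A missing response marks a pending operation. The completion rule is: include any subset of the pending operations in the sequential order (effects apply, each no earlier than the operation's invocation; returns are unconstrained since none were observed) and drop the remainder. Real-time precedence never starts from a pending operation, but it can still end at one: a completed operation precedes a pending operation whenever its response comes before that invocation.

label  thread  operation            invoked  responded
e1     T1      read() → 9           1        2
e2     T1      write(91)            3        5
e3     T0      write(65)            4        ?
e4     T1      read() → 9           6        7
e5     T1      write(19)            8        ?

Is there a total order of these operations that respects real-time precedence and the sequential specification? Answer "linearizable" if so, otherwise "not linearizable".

not linearizable

cut after 6 events: linearizable; cut after 7 events (e4 responds, time 7): not linearizable
the sole real-time-consistent order of 3 completed operations fails the atomic register replay
no completion choice of the 1 pending operation (e3) rescues it — every subset was tried
take e1, e2, e4 (pending dropped): step 3 already fails, because e4 read() → 9 cannot occur there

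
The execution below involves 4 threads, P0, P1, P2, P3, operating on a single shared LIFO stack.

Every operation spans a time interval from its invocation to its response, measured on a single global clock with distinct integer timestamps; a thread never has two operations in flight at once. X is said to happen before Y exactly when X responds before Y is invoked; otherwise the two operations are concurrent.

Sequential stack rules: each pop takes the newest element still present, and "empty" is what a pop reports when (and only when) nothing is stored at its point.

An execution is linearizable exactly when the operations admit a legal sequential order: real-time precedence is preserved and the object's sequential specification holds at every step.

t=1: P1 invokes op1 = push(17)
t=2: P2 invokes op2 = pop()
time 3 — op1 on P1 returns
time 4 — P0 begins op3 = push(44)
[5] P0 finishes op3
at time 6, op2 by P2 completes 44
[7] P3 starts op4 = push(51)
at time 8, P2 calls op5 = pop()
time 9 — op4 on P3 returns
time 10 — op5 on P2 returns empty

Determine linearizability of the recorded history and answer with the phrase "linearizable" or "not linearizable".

through event 9 a valid linearization exists; event 10 (op5 responding at time 10) ends that
5 completed operations, 6 real-time-consistent orders — every LIFO stack replay fails
one such order, op1, op2, op3, op4, op5, breaks at step 2 where op2 pop() → 44 is illegal
one such order, op1, op2, op3, op5, op4, breaks at step 2 where op2 pop() → 44 is illegal

not linearizable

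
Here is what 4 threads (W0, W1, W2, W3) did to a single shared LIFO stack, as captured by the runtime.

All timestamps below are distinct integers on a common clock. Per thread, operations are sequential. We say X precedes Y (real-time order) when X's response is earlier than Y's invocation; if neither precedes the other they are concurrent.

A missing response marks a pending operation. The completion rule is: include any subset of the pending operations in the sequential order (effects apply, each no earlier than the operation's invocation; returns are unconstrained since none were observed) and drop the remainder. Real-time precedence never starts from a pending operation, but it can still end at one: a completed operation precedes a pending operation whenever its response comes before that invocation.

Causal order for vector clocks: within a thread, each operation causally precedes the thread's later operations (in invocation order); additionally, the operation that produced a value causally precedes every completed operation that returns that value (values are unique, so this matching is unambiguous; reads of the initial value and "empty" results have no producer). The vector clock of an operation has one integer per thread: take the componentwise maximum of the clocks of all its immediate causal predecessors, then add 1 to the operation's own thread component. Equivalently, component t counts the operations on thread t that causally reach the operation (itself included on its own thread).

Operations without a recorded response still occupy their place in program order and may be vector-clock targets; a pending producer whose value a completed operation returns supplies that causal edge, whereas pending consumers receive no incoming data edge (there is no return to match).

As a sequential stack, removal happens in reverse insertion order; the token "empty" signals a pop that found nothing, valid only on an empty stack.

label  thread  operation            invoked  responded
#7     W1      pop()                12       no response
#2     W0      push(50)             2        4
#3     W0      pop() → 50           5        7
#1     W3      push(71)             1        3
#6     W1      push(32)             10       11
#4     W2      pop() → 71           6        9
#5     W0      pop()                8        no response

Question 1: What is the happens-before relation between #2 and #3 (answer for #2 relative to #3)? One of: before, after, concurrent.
before

#2 spans [2,4], #3 spans [5,7]
resp(#2)=4 < inv(#3)=5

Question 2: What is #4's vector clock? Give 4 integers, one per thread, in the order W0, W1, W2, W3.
(0, 0, 1, 1)

no predecessors for #1 (invoked 1): W3 increments from zero → (0, 0, 0, 1)
no predecessors for #6 (invoked 10): W1 increments from zero → (0, 1, 0, 0)
no predecessors for #2 (invoked 2): W0 increments from zero → (1, 0, 0, 0)
#4, invoked 6, takes VC(#1)=(0, 0, 0, 1) under max, adds 1 for W2 → (0, 0, 1, 1)
#7, invoked 12, takes VC(#6)=(0, 1, 0, 0) under max, adds 1 for W1 → (0, 2, 0, 0)
#3, invoked 5, takes VC(#2)=(1, 0, 0, 0) under max, adds 1 for W0 → (2, 0, 0, 0)
#5, invoked 8, takes VC(#3)=(2, 0, 0, 0) under max, adds 1 for W0 → (3, 0, 0, 0)
target: VC(#4) = (0, 0, 1, 1)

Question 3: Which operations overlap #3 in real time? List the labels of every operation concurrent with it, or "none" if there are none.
#4

concurrent with #3 ([5,7]): every op whose interval crosses 5..7
#1 [1,3]: before
#2 [2,4]: before
#4 [6,9]: concurrent
#5 [8,…): after
#6 [10,11]: after
#7 [12,…): after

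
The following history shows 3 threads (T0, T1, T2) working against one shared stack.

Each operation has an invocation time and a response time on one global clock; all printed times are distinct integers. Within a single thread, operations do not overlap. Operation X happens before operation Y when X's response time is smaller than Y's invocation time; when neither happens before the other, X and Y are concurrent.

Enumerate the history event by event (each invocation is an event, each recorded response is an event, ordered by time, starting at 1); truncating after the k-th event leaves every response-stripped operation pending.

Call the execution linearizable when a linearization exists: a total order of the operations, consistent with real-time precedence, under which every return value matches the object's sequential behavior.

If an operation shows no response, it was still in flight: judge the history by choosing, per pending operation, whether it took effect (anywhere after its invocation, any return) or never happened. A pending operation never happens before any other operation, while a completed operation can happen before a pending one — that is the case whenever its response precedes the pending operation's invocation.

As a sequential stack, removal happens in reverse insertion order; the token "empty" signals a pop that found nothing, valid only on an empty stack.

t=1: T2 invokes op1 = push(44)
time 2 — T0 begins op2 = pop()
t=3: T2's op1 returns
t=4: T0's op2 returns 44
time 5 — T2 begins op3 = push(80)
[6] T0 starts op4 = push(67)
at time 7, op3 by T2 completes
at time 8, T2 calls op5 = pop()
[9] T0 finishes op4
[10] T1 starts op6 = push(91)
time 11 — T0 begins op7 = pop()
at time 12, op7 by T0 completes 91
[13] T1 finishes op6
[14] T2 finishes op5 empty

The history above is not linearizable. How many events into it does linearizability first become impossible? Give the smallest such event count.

14

a valid linearization of events 1..13 exists, for instance op1, op2, op3, op4, op5, op6, op7:
after step 1 (op1 push(44)): stack <44>
after step 2 (op2 pop() → 44): stack <>
after step 3 (op3 push(80)): stack <80>
after step 4 (op4 push(67)): stack <80,67>
after step 5 (op5 pop() (pending, included)): stack <80>
after step 6 (op6 push(91)): stack <80,91>
after step 7 (op7 pop() → 91): stack <80>
with event 14 included (op5 responding at time 14), all real-time-consistent orders fail
one such order, op1, op2, op3, op4, op5, op6, op7, breaks at step 5 where op5 pop() → empty is illegal
one such order, op1, op2, op3, op4, op5, op7, op6, breaks at step 5 where op5 pop() → empty is illegal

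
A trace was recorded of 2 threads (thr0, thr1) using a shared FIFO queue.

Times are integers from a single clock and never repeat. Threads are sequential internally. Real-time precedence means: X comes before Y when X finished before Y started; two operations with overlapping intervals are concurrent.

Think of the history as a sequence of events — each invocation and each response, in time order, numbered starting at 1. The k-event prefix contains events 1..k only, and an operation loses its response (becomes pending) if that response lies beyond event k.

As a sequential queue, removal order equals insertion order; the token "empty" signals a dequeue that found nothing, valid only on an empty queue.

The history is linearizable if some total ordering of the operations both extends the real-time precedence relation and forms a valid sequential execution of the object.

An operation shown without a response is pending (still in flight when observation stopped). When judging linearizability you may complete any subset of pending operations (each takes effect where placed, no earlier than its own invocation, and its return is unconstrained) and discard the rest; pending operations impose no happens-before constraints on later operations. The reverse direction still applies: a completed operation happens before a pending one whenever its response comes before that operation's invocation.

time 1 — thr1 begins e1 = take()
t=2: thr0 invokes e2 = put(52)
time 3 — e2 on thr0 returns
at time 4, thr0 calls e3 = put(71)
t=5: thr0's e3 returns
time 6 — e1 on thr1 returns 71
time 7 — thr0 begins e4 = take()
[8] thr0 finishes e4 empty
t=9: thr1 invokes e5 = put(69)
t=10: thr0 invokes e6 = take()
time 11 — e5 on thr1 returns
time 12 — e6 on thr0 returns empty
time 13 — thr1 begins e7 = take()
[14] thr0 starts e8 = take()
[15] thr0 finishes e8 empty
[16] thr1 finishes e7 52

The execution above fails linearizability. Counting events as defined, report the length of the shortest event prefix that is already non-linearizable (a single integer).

6

events 1..5 are linearizable; a witness order is e1, e2, e3:
after step 1 (e1 take() (pending, included)): queue <>
after step 2 (e2 put(52)): queue <52>
after step 3 (e3 put(71)): queue <52,71>
once event 6 joins (e1's response, time 6), exhaustive search finds no witness
one such order, e1, e2, e3, breaks at step 1 where e1 take() → 71 is illegal
one such order, e2, e1, e3, breaks at step 2 where e1 take() → 71 is illegal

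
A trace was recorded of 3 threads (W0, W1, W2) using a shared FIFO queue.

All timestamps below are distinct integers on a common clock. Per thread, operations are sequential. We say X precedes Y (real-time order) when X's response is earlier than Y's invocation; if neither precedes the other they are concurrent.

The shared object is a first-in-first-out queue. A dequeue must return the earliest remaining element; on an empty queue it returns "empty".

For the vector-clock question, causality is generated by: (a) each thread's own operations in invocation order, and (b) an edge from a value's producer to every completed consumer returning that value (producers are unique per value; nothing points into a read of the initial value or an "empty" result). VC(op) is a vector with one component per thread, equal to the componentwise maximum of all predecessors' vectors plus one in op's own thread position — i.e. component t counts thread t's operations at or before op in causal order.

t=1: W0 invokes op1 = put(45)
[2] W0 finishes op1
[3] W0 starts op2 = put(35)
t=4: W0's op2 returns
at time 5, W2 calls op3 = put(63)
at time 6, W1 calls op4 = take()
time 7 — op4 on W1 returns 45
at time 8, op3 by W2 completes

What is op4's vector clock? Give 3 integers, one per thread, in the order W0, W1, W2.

no predecessors for op3 (invoked 5): W2 increments from zero → (0, 0, 1)
no predecessors for op1 (invoked 1): W0 increments from zero → (1, 0, 0)
VC(op4, invoked at 6): max of VC(op1)=(1, 0, 0), then +1 on thread W1 → (1, 1, 0)
VC(op2, invoked at 3): max of VC(op1)=(1, 0, 0), then +1 on thread W0 → (2, 0, 0)
target: VC(op4) = (1, 1, 0)

(1, 1, 0)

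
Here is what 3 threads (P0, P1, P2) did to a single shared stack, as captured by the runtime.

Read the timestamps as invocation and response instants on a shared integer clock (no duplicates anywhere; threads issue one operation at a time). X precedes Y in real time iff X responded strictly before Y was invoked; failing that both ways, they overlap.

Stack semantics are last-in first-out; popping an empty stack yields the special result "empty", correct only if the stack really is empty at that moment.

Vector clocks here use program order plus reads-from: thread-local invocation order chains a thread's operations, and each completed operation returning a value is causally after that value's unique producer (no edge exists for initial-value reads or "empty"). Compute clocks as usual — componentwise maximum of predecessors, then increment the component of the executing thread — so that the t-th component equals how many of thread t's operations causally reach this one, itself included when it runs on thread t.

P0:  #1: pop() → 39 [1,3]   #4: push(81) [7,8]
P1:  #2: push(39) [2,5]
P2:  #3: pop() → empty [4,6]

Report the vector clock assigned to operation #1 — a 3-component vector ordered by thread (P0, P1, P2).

no predecessors for #3 (invoked 4): P2 increments from zero → (0, 0, 1)
no predecessors for #2 (invoked 2): P1 increments from zero → (0, 1, 0)
VC(#1, invoked at 1): max of VC(#2)=(0, 1, 0), then +1 on thread P0 → (1, 1, 0)
VC(#4, invoked at 7): max of VC(#1)=(1, 1, 0), then +1 on thread P0 → (2, 1, 0)
target: VC(#1) = (1, 1, 0)

(1, 1, 0)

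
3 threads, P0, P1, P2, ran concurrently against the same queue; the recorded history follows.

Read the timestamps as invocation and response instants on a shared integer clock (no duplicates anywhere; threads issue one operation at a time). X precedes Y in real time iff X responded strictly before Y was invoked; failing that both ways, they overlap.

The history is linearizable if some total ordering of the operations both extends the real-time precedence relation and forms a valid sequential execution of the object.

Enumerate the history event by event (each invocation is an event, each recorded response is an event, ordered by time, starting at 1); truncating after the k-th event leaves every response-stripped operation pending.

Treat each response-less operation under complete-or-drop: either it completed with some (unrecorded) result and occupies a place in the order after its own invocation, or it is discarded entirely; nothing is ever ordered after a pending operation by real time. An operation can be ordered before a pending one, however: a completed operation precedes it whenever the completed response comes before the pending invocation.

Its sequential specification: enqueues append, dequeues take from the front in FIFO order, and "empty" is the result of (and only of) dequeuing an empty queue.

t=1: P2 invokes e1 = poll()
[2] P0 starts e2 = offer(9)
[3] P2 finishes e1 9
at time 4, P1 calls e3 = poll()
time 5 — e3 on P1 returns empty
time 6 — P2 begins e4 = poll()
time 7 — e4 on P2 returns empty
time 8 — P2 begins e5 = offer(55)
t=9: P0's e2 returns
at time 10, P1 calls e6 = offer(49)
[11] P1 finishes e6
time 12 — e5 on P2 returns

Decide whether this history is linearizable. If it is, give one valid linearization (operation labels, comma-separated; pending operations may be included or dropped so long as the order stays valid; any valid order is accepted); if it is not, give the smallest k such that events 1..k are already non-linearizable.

step 1: e2 offer(9) — queue <9>
step 2: e1 poll() → 9 — queue <>
step 3: e3 poll() → empty — queue <>
step 4: e4 poll() → empty — queue <>
step 5: e5 offer(55) — queue <55>
step 6: e6 offer(49) — queue <55,49>

linearizable — witness: e2, e1, e3, e4, e5, e6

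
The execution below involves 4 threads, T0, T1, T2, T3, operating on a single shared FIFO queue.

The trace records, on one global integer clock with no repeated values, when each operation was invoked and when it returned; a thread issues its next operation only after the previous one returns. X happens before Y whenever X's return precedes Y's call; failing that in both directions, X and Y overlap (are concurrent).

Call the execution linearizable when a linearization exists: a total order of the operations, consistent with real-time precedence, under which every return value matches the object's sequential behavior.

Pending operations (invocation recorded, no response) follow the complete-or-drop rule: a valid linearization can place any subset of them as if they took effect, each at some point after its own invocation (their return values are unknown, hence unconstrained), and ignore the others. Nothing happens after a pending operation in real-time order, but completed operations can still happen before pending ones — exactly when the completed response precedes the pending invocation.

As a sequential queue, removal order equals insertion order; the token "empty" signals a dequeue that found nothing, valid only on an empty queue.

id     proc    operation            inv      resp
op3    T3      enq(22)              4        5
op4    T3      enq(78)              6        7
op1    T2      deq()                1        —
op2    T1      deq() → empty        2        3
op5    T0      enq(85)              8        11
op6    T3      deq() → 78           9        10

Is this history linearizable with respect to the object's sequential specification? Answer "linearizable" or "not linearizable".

a witness: op2, op3, op1, op4, op5, op6
after step 1 (op2 deq() → empty): queue <>
after step 2 (op3 enq(22)): queue <22>
after step 3 (op1 deq() (pending, included)): queue <>
after step 4 (op4 enq(78)): queue <78>
after step 5 (op5 enq(85)): queue <78,85>
after step 6 (op6 deq() → 78): queue <85>

linearizable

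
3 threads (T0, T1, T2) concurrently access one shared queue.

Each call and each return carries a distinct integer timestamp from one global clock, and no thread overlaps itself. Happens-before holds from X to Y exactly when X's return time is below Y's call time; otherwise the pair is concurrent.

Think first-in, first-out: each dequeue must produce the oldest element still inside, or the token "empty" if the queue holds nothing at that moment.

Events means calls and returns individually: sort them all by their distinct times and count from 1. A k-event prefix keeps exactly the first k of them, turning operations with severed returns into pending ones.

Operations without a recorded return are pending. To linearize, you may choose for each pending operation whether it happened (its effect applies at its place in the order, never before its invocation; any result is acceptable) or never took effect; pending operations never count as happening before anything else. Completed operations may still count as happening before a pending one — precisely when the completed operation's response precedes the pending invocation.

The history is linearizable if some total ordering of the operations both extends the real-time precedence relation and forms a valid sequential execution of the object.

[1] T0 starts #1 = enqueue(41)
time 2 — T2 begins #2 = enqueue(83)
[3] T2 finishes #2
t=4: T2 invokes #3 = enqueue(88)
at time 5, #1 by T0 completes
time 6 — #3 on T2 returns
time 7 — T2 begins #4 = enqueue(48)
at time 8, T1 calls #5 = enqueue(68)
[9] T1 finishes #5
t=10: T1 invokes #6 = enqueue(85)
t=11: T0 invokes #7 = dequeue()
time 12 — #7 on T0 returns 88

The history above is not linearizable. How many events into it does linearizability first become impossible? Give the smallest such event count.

one valid order for events 1..11 is #1, #2, #3, #4, #5:
after step 1 (#1 enqueue(41)): queue <41>
after step 2 (#2 enqueue(83)): queue <41,83>
after step 3 (#3 enqueue(88)): queue <41,83,88>
after step 4 (#4 enqueue(48) (pending, included)): queue <41,83,88,48>
after step 5 (#5 enqueue(68)): queue <41,83,88,48,68>
adding event 12 (#7 responds at 12) leaves no legal real-time order
completion choices over the 2 pending operations (#4, #6) were checked; none helps
for example #1, #2, #3, #5, #7 (pending dropped) fails at step 5: #7 dequeue() → 88 is not legal there
for example #2, #1, #3, #5, #7 (pending dropped) fails at step 5: #7 dequeue() → 88 is not legal there

12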